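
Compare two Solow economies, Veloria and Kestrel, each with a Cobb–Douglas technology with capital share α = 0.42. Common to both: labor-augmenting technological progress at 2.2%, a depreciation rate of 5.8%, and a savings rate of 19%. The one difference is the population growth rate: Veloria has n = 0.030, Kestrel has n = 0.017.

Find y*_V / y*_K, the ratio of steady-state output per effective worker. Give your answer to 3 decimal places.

Steady-state y* = [s/(n + g + δ)]^(α/(1−α)), so the ratio is [ (s_V/(n + g + δ)_V) / (s_K/(n + g + δ)_K) ]^0.7241.
s_V/(n + g + δ)_V = 0.19/0.110 = 1.7273; s_K/(n + g + δ)_K = 0.19/0.097 = 1.9588.
Ratio = (1.7273/1.9588)^0.7241 = 0.8818^0.7241 ≈ 0.9129

y*_V / y*_K ≈ 0.913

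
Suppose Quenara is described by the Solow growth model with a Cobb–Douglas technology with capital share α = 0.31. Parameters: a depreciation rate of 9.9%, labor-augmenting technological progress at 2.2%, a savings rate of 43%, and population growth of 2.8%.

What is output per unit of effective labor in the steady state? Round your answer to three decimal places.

y* = 1.610

At the steady state, Δk = 0, so s·k^α = (n + g + δ)·k.
Dividing both sides by k: k^(1−α) = s / (n + g + δ).
k^0.69 = 0.43 / (0.028 + 0.022 + 0.099) = 0.43 / 0.149 = 2.8859
k* = 2.8859^(1/0.69) ≈ 4.6459
y* = (k*)^α = 4.6459^0.31 ≈ 1.6099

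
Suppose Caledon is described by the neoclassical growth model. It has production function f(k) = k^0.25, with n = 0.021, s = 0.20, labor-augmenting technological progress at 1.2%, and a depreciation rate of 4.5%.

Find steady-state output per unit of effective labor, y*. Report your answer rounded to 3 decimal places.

y* ≈ 1.369

Steady state requires s·f(k) = (n + g + δ)·k, i.e. s·k^α = (n + g + δ)·k.
Dividing both sides by k: k^(1−α) = s / (n + g + δ).
k^0.75 = 0.20 / (0.021 + 0.012 + 0.045) = 0.20 / 0.078 = 2.5641
k* = 2.5641^(1/0.75) ≈ 3.5095
y* = (k*)^α = 3.5095^0.25 ≈ 1.3687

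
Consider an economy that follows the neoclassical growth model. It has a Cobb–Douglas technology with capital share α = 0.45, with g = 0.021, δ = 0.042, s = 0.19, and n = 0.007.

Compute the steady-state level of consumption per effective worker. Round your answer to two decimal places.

In steady state, investment equals break-even investment: s·k^α = (n + g + δ)·k.
Dividing both sides by k: k^(1−α) = s / (n + g + δ).
k^0.55 = 0.19 / (0.007 + 0.021 + 0.042) = 0.19 / 0.070 = 2.7143
k* = 2.7143^(1/0.55) ≈ 6.1442
y* = (k*)^α = 6.1442^0.45 ≈ 2.2637
c* = (1 − s)·y* = (1 − 0.19) × 2.2637 ≈ 1.8336

c* ≈ 1.83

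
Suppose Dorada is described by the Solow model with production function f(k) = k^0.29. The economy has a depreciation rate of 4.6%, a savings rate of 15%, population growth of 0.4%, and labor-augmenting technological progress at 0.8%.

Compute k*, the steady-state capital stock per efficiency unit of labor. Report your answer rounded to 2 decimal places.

At the steady state, Δk = 0, so s·k^α = (n + g + δ)·k.
Dividing both sides by k: k^(1−α) = s / (n + g + δ).
k^0.71 = 0.15 / (0.004 + 0.008 + 0.046) = 0.15 / 0.058 = 2.5862
k* = 2.5862^(1/0.71) ≈ 3.8125

k* = 3.81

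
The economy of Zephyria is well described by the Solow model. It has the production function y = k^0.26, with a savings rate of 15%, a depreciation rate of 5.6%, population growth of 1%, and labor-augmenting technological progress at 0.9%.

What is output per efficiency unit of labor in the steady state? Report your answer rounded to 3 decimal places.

y* ≈ 1.276

In steady state, investment equals break-even investment: s·k^α = (n + g + δ)·k.
Dividing both sides by k: k^(1−α) = s / (n + g + δ).
k^0.74 = 0.15 / (0.010 + 0.009 + 0.056) = 0.15 / 0.075 = 2.0000
k* = 2.0000^(1/0.74) ≈ 2.5515
y* = (k*)^α = 2.5515^0.26 ≈ 1.2758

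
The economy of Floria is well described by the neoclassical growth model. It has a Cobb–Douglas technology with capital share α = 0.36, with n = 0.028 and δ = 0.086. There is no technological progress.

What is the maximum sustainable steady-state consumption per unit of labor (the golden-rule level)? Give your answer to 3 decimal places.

c_gold ≈ 1.222

At the golden rule, f'(k) = n + δ, so α·k^(α−1) = n + δ and k_gold = (α/(n + δ))^(1/(1−α)).
k_gold = (0.36/0.114)^(1/0.64) = 3.1579^1.5625 ≈ 6.0299
c_gold = f(k_gold) − (n + δ)·k_gold = 1.9095 − 0.114×6.0299 ≈ 1.2221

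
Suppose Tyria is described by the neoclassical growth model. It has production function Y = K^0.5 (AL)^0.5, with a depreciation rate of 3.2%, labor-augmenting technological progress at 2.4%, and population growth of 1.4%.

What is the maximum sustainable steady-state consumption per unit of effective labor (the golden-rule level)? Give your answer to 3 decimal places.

c_gold ≈ 3.571

At the golden rule, f'(k) = n + g + δ, so α·k^(α−1) = n + g + δ and k_gold = (α/(n + g + δ))^(1/(1−α)).
k_gold = (0.5/0.070)^(1/0.5) = 7.1429^2 ≈ 51.0210
c_gold = f(k_gold) − (n + g + δ)·k_gold = 7.1429 − 0.070×51.0210 ≈ 3.5714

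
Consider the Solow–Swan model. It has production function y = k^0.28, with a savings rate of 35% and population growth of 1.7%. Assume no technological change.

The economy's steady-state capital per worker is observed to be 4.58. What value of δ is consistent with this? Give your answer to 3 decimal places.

δ ≈ 0.100

In steady state, investment equals break-even investment: s·k^α = (n + δ)·k.
So s / (n + δ) = (k*)^(1−α) = 4.58^0.72 = 2.9910.
Therefore n + δ = s / 2.9910 = 0.35 / 2.9910 = 0.1170, so δ = 0.1170 − 0.017 = 0.1000.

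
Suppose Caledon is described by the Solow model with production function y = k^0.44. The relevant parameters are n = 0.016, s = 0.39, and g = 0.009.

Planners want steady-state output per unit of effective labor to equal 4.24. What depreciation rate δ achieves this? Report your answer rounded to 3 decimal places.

At the steady state, Δk = 0, so s·k^α = (n + g + δ)·k.
Since y* = [s/(n + g + δ)]^(α/(1−α)), we have s/(n + g + δ) = (y*)^((1−α)/α) = 4.24^1.2727 = 6.2871.
Therefore n + g + δ = s / 6.2871 = 0.39 / 6.2871 = 0.0620, so δ = 0.0620 − 0.025 = 0.0370.

δ ≈ 0.037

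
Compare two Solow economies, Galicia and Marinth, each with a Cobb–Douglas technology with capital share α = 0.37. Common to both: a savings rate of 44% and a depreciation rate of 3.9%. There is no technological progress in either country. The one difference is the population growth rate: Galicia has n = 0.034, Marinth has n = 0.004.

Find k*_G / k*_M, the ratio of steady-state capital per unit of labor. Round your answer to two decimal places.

Steady-state k* = [s/(n + δ)]^(1/(1−α)), so the ratio is [ (s_G/(n + δ)_G) / (s_M/(n + δ)_M) ]^1.5873.
s_G/(n + δ)_G = 0.44/0.073 = 6.0274; s_M/(n + δ)_M = 0.44/0.043 = 10.2326.
Ratio = (6.0274/10.2326)^1.5873 = 0.5890^1.5873 ≈ 0.4316

ratio ≈ 0.43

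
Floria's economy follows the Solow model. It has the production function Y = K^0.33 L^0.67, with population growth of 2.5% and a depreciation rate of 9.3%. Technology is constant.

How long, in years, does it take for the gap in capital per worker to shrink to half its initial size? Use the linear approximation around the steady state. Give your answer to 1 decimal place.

Near the steady state the convergence rate is λ = (1 − α)(n + δ).
λ = (1 − 0.33) × 0.118 = 0.67 × 0.118 = 0.07906
Half-life = ln 2 / λ = 0.6931 / 0.07906 ≈ 8.77 years

t_½ ≈ 8.8 years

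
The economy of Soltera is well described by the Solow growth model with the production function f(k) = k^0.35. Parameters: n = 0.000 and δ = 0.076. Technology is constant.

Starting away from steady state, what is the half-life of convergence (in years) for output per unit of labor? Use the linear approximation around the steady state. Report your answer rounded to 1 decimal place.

half-life ≈ 14.0 years

Near the steady state the convergence rate is λ = (1 − α)(n + δ).
λ = (1 − 0.35) × 0.076 = 0.65 × 0.076 = 0.0494
Half-life = ln 2 / λ = 0.6931 / 0.0494 ≈ 14.03 years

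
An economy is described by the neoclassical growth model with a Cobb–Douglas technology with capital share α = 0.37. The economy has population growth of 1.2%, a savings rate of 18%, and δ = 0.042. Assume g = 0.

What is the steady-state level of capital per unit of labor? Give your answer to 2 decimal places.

k* = 6.76

At the steady state, Δk = 0, so s·k^α = (n + δ)·k.
Rearranging, k^(1−α) = s / (n + δ).
k^0.63 = 0.18 / (0.012 + 0.042) = 0.18 / 0.054 = 3.3333
k* = 3.3333^(1/0.63) ≈ 6.7602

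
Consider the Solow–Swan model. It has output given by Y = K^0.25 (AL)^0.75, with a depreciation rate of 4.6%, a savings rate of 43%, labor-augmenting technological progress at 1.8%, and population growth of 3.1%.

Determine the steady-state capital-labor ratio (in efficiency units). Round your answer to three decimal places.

At the steady state, Δk = 0, so s·k^α = (n + g + δ)·k.
Dividing both sides by k: k^(1−α) = s / (n + g + δ).
k^0.75 = 0.43 / (0.031 + 0.018 + 0.046) = 0.43 / 0.095 = 4.5263
k* = 4.5263^(1/0.75) ≈ 7.4873

k* ≈ 7.487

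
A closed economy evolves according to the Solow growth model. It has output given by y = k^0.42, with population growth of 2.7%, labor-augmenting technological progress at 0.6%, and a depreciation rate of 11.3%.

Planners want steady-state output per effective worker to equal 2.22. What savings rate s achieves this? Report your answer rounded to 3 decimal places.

In steady state, investment equals break-even investment: s·k^α = (n + g + δ)·k.
Since y* = [s/(n + g + δ)]^(α/(1−α)), we have s/(n + g + δ) = (y*)^((1−α)/α) = 2.22^1.381 = 3.0082.
Therefore s = 3.0082 × (n + g + δ) = 3.0082 × 0.146 = 0.4392.

s ≈ 0.439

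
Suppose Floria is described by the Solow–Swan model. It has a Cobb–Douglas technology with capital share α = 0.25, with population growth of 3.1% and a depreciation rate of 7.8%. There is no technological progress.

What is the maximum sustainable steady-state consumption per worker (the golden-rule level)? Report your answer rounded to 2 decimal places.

c_gold ≈ 0.99

At the golden rule, f'(k) = n + δ, so α·k^(α−1) = n + δ and k_gold = (α/(n + δ))^(1/(1−α)).
k_gold = (0.25/0.109)^(1/0.75) = 2.2936^1.3333 ≈ 3.0247
c_gold = f(k_gold) − (n + δ)·k_gold = 1.3188 − 0.109×3.0247 ≈ 0.9891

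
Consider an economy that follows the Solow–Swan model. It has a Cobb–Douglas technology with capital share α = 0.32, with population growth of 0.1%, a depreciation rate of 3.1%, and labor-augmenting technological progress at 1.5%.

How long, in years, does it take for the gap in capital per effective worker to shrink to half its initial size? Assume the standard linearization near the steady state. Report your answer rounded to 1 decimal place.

Near the steady state the convergence rate is λ = (1 − α)(n + g + δ).
λ = (1 − 0.32) × 0.047 = 0.68 × 0.047 = 0.03196
Half-life = ln 2 / λ = 0.6931 / 0.03196 ≈ 21.69 years

half-life ≈ 21.7 years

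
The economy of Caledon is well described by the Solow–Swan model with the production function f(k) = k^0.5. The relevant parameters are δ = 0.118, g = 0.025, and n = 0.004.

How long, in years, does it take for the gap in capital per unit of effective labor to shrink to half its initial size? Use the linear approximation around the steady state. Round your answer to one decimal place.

about 9.4 years

Near the steady state the convergence rate is λ = (1 − α)(n + g + δ).
λ = (1 − 0.5) × 0.147 = 0.5 × 0.147 = 0.0735
Half-life = ln 2 / λ = 0.6931 / 0.0735 ≈ 9.43 years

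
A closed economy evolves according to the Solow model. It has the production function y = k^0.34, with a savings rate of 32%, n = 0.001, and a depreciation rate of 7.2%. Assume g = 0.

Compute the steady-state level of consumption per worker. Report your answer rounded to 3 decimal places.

c* ≈ 1.456

At the steady state, Δk = 0, so s·k^α = (n + δ)·k.
Dividing both sides by k: k^(1−α) = s / (n + δ).
k^0.66 = 0.32 / (0.001 + 0.072) = 0.32 / 0.073 = 4.3836
k* = 4.3836^(1/0.66) ≈ 9.3858
y* = (k*)^α = 9.3858^0.34 ≈ 2.1411
c* = (1 − s)·y* = (1 − 0.32) × 2.1411 ≈ 1.4559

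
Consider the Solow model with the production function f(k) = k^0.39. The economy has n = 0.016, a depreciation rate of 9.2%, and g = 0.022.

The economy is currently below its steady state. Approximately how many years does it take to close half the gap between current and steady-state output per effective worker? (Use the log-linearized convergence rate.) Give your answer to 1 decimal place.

half-life ≈ 8.7 years

Near the steady state the convergence rate is λ = (1 − α)(n + g + δ).
λ = (1 − 0.39) × 0.130 = 0.61 × 0.130 = 0.0793
Half-life = ln 2 / λ = 0.6931 / 0.0793 ≈ 8.74 years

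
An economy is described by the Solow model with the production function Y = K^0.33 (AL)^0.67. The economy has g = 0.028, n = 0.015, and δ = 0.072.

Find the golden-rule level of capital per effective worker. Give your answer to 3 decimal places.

The golden rule sets f'(k) = n + g + δ, i.e. α·k^(α−1) = n + g + δ.
So k^(1−α) = α / (n + g + δ) = 0.33 / 0.115 = 2.8696.
k_gold = 2.8696^(1/0.67) ≈ 4.8230

k_gold ≈ 4.823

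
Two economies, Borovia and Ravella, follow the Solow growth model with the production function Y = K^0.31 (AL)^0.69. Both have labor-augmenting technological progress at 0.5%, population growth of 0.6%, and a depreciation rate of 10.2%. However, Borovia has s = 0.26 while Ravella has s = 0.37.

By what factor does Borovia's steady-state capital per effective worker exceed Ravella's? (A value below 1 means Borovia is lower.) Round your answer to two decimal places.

ratio ≈ 0.60

Steady-state k* = [s/(n + g + δ)]^(1/(1−α)), so the ratio is [ (s_B/(n + g + δ)_B) / (s_R/(n + g + δ)_R) ]^1.4493.
s_B/(n + g + δ)_B = 0.26/0.113 = 2.3009; s_R/(n + g + δ)_R = 0.37/0.113 = 3.2743.
Ratio = (2.3009/3.2743)^1.4493 = 0.7027^1.4493 ≈ 0.5997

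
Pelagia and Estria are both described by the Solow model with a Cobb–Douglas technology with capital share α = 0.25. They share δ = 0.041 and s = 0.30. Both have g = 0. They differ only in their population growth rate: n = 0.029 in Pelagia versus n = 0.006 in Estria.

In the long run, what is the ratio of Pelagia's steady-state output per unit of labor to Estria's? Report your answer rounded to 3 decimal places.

Steady-state y* = [s/(n + δ)]^(α/(1−α)), so the ratio is [ (s_P/(n + δ)_P) / (s_E/(n + δ)_E) ]^0.3333.
s_P/(n + δ)_P = 0.30/0.070 = 4.2857; s_E/(n + δ)_E = 0.30/0.047 = 6.3830.
Ratio = (4.2857/6.3830)^0.3333 = 0.6714^0.3333 ≈ 0.8757

y*_P / y*_E ≈ 0.876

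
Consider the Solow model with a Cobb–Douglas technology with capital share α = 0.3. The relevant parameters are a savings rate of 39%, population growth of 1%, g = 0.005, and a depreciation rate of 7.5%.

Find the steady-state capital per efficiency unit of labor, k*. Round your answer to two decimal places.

k* = 8.12

Steady state requires s·f(k) = (n + g + δ)·k, i.e. s·k^α = (n + g + δ)·k.
Rearranging, k^(1−α) = s / (n + g + δ).
k^0.7 = 0.39 / (0.010 + 0.005 + 0.075) = 0.39 / 0.090 = 4.3333
k* = 4.3333^(1/0.7) ≈ 8.1235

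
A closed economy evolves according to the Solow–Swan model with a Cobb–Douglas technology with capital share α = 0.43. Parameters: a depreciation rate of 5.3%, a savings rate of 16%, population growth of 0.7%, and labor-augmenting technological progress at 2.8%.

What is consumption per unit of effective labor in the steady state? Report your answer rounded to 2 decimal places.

Steady state requires s·f(k) = (n + g + δ)·k, i.e. s·k^α = (n + g + δ)·k.
Rearranging, k^(1−α) = s / (n + g + δ).
k^0.57 = 0.16 / (0.007 + 0.028 + 0.053) = 0.16 / 0.088 = 1.8182
k* = 1.8182^(1/0.57) ≈ 2.8544
y* = (k*)^α = 2.8544^0.43 ≈ 1.5699
c* = (1 − s)·y* = (1 − 0.16) × 1.5699 ≈ 1.3187

c* = 1.32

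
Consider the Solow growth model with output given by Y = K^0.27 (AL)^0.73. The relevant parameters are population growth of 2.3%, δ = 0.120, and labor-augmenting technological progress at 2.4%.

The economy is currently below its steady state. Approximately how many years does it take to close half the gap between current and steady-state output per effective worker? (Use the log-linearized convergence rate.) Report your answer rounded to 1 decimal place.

Near the steady state the convergence rate is λ = (1 − α)(n + g + δ).
λ = (1 − 0.27) × 0.167 = 0.73 × 0.167 = 0.12191
Half-life = ln 2 / λ = 0.6931 / 0.12191 ≈ 5.69 years

t_½ ≈ 5.7 years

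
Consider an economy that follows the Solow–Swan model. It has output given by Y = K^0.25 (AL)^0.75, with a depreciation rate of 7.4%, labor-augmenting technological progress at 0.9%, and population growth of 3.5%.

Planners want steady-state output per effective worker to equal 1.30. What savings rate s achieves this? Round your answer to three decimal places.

s ≈ 0.259

Steady state requires s·f(k) = (n + g + δ)·k, i.e. s·k^α = (n + g + δ)·k.
Since y* = [s/(n + g + δ)]^(α/(1−α)), we have s/(n + g + δ) = (y*)^((1−α)/α) = 1.30^3 = 2.1970.
Therefore s = 2.1970 × (n + g + δ) = 2.1970 × 0.118 = 0.2592.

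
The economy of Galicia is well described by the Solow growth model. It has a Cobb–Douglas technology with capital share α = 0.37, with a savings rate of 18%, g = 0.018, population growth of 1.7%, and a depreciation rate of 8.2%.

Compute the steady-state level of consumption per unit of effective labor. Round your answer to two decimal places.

In steady state, investment equals break-even investment: s·k^α = (n + g + δ)·k.
Rearranging, k^(1−α) = s / (n + g + δ).
k^0.63 = 0.18 / (0.017 + 0.018 + 0.082) = 0.18 / 0.117 = 1.5385
k* = 1.5385^(1/0.63) ≈ 1.9814
y* = (k*)^α = 1.9814^0.37 ≈ 1.2879
c* = (1 − s)·y* = (1 − 0.18) × 1.2879 ≈ 1.0561

c* ≈ 1.06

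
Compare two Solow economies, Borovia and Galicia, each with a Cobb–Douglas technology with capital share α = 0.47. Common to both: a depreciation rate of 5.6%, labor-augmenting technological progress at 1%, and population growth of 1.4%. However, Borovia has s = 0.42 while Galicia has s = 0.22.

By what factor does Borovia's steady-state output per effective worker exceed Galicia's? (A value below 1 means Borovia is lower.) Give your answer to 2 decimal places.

y*_B / y*_G ≈ 1.77

Steady-state y* = [s/(n + g + δ)]^(α/(1−α)), so the ratio is [ (s_B/(n + g + δ)_B) / (s_G/(n + g + δ)_G) ]^0.8868.
s_B/(n + g + δ)_B = 0.42/0.080 = 5.2500; s_G/(n + g + δ)_G = 0.22/0.080 = 2.7500.
Ratio = (5.2500/2.7500)^0.8868 = 1.9091^0.8868 ≈ 1.7743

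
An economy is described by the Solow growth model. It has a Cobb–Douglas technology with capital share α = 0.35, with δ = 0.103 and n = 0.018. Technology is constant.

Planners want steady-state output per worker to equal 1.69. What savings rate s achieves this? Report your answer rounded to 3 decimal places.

s ≈ 0.321

Steady state requires s·f(k) = (n + δ)·k, i.e. s·k^α = (n + δ)·k.
Since y* = [s/(n + δ)]^(α/(1−α)), we have s/(n + δ) = (y*)^((1−α)/α) = 1.69^1.8571 = 2.6498.
Therefore s = 2.6498 × (n + δ) = 2.6498 × 0.121 = 0.3206.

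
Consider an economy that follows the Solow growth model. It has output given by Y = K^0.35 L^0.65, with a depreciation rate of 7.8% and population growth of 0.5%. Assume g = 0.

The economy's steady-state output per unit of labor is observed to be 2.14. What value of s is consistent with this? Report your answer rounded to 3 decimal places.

At the steady state, Δk = 0, so s·k^α = (n + δ)·k.
Since y* = [s/(n + δ)]^(α/(1−α)), we have s/(n + δ) = (y*)^((1−α)/α) = 2.14^1.8571 = 4.1078.
Therefore s = 4.1078 × (n + δ) = 4.1078 × 0.083 = 0.3409.

s ≈ 0.341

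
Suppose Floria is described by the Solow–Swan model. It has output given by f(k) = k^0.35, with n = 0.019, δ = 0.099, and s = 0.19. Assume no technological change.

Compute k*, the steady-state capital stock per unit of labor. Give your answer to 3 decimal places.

At the steady state, Δk = 0, so s·k^α = (n + δ)·k.
Dividing both sides by k: k^(1−α) = s / (n + δ).
k^0.65 = 0.19 / (0.019 + 0.099) = 0.19 / 0.118 = 1.6102
k* = 1.6102^(1/0.65) ≈ 2.0810

k* ≈ 2.081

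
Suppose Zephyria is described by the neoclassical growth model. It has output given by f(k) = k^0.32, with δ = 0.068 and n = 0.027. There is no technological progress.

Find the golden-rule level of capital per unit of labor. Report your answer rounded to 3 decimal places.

k_gold ≈ 5.965

The golden rule sets f'(k) = n + δ, i.e. α·k^(α−1) = n + δ.
So k^(1−α) = α / (n + δ) = 0.32 / 0.095 = 3.3684.
k_gold = 3.3684^(1/0.68) ≈ 5.9652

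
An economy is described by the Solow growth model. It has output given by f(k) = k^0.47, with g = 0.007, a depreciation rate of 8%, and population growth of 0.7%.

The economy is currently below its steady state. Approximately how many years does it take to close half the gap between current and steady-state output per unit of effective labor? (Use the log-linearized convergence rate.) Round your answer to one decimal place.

Near the steady state the convergence rate is λ = (1 − α)(n + g + δ).
λ = (1 − 0.47) × 0.094 = 0.53 × 0.094 = 0.04982
Half-life = ln 2 / λ = 0.6931 / 0.04982 ≈ 13.91 years

t_½ ≈ 13.9 years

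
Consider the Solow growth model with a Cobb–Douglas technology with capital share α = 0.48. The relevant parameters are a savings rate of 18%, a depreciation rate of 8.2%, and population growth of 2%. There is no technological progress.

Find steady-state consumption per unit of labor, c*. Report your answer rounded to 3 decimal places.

Steady state requires s·f(k) = (n + δ)·k, i.e. s·k^α = (n + δ)·k.
Rearranging, k^(1−α) = s / (n + δ).
k^0.52 = 0.18 / (0.020 + 0.082) = 0.18 / 0.102 = 1.7647
k* = 1.7647^(1/0.52) ≈ 2.9810
y* = (k*)^α = 2.9810^0.48 ≈ 1.6892
c* = (1 − s)·y* = (1 − 0.18) × 1.6892 ≈ 1.3851

c* ≈ 1.385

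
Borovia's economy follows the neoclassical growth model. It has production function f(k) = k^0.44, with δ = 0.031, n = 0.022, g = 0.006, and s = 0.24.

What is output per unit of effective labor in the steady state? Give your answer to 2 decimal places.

y* ≈ 3.01

In steady state, investment equals break-even investment: s·k^α = (n + g + δ)·k.
Dividing both sides by k: k^(1−α) = s / (n + g + δ).
k^0.56 = 0.24 / (0.022 + 0.006 + 0.031) = 0.24 / 0.059 = 4.0678
k* = 4.0678^(1/0.56) ≈ 12.2502
y* = (k*)^α = 12.2502^0.44 ≈ 3.0115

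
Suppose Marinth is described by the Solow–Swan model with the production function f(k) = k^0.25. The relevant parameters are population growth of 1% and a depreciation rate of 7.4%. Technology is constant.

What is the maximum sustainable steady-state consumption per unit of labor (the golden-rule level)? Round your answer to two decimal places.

c_gold ≈ 1.08

At the golden rule, f'(k) = n + δ, so α·k^(α−1) = n + δ and k_gold = (α/(n + δ))^(1/(1−α)).
k_gold = (0.25/0.084)^(1/0.75) = 2.9762^1.3333 ≈ 4.2809
c_gold = f(k_gold) − (n + δ)·k_gold = 1.4384 − 0.084×4.2809 ≈ 1.0788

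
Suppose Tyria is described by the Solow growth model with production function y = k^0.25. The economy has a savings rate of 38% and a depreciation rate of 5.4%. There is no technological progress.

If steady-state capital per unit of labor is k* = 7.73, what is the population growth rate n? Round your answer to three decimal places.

At the steady state, Δk = 0, so s·k^α = (n + δ)·k.
So s / (n + δ) = (k*)^(1−α) = 7.73^0.75 = 4.6359.
Therefore n + δ = s / 4.6359 = 0.38 / 4.6359 = 0.0820, so n = 0.0820 − 0.054 = 0.0280.

n ≈ 0.028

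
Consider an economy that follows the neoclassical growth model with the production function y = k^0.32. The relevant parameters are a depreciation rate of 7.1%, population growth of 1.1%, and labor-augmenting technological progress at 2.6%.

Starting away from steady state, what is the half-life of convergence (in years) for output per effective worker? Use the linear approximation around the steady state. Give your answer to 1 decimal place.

Near the steady state the convergence rate is λ = (1 − α)(n + g + δ).
λ = (1 − 0.32) × 0.108 = 0.68 × 0.108 = 0.07344
Half-life = ln 2 / λ = 0.6931 / 0.07344 ≈ 9.44 years

t_½ ≈ 9.4 years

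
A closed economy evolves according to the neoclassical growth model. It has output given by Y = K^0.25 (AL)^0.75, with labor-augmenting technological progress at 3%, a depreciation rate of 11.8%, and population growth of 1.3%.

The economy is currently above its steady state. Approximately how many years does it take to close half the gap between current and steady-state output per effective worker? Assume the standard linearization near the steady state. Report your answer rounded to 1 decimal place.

Near the steady state the convergence rate is λ = (1 − α)(n + g + δ).
λ = (1 − 0.25) × 0.161 = 0.75 × 0.161 = 0.12075
Half-life = ln 2 / λ = 0.6931 / 0.12075 ≈ 5.74 years

t_½ ≈ 5.7 years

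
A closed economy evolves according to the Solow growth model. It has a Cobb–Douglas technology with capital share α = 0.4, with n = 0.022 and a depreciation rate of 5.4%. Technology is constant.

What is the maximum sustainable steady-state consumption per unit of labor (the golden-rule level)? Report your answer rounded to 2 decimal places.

At the golden rule, f'(k) = n + δ, so α·k^(α−1) = n + δ and k_gold = (α/(n + δ))^(1/(1−α)).
k_gold = (0.4/0.076)^(1/0.6) = 5.2632^1.6667 ≈ 15.9260
c_gold = f(k_gold) − (n + δ)·k_gold = 3.0258 − 0.076×15.9260 ≈ 1.8154

c_gold ≈ 1.82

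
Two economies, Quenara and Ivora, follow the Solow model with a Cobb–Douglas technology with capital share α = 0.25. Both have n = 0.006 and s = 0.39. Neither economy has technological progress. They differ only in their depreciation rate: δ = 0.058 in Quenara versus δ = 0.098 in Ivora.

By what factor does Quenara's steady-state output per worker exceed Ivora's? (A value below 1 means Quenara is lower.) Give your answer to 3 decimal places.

ratio ≈ 1.176

Steady-state y* = [s/(n + δ)]^(α/(1−α)), so the ratio is [ (s_Q/(n + δ)_Q) / (s_I/(n + δ)_I) ]^0.3333.
s_Q/(n + δ)_Q = 0.39/0.064 = 6.0938; s_I/(n + δ)_I = 0.39/0.104 = 3.7500.
Ratio = (6.0938/3.7500)^0.3333 = 1.6250^0.3333 ≈ 1.1756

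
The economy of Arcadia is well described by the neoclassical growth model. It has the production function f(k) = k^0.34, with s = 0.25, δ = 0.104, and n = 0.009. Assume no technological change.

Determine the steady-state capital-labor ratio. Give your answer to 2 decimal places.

k* ≈ 3.33

At the steady state, Δk = 0, so s·k^α = (n + δ)·k.
Rearranging, k^(1−α) = s / (n + δ).
k^0.66 = 0.25 / (0.009 + 0.104) = 0.25 / 0.113 = 2.2124
k* = 2.2124^(1/0.66) ≈ 3.3306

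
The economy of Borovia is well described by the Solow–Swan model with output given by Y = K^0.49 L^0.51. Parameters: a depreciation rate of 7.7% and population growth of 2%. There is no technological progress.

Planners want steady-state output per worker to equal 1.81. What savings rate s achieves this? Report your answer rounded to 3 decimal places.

s ≈ 0.180

At the steady state, Δk = 0, so s·k^α = (n + δ)·k.
Since y* = [s/(n + δ)]^(α/(1−α)), we have s/(n + δ) = (y*)^((1−α)/α) = 1.81^1.0408 = 1.8544.
Therefore s = 1.8544 × (n + δ) = 1.8544 × 0.097 = 0.1799.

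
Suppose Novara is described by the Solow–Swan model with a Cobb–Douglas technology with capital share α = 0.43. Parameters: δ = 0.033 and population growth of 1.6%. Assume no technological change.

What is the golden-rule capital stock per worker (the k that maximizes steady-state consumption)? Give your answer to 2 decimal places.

k_gold ≈ 45.17

The golden rule sets f'(k) = n + δ, i.e. α·k^(α−1) = n + δ.
So k^(1−α) = α / (n + δ) = 0.43 / 0.049 = 8.7755.
k_gold = 8.7755^(1/0.57) ≈ 45.1713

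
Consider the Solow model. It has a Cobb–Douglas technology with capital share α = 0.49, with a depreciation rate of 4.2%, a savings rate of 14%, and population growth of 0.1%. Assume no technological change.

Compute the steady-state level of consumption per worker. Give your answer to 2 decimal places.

c* ≈ 2.67

At the steady state, Δk = 0, so s·k^α = (n + δ)·k.
Rearranging, k^(1−α) = s / (n + δ).
k^0.51 = 0.14 / (0.001 + 0.042) = 0.14 / 0.043 = 3.2558
k* = 3.2558^(1/0.51) ≈ 10.1207
y* = (k*)^α = 10.1207^0.49 ≈ 3.1085
c* = (1 − s)·y* = (1 − 0.14) × 3.1085 ≈ 2.6733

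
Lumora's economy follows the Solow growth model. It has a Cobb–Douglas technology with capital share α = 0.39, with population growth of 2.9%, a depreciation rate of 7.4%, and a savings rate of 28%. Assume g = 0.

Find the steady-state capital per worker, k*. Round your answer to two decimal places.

k* ≈ 5.15

At the steady state, Δk = 0, so s·k^α = (n + δ)·k.
Dividing both sides by k: k^(1−α) = s / (n + δ).
k^0.61 = 0.28 / (0.029 + 0.074) = 0.28 / 0.103 = 2.7184
k* = 2.7184^(1/0.61) ≈ 5.1522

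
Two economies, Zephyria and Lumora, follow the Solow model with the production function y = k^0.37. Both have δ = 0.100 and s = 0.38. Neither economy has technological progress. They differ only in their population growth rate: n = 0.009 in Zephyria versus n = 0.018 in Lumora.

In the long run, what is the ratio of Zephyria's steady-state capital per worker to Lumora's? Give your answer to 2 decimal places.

k*_Z / k*_L ≈ 1.13

Steady-state k* = [s/(n + δ)]^(1/(1−α)), so the ratio is [ (s_Z/(n + δ)_Z) / (s_L/(n + δ)_L) ]^1.5873.
s_Z/(n + δ)_Z = 0.38/0.109 = 3.4862; s_L/(n + δ)_L = 0.38/0.118 = 3.2203.
Ratio = (3.4862/3.2203)^1.5873 = 1.0826^1.5873 ≈ 1.1343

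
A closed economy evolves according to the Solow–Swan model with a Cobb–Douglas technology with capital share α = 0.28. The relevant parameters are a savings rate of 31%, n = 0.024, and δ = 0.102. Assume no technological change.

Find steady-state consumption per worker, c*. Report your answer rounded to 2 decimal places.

At the steady state, Δk = 0, so s·k^α = (n + δ)·k.
Dividing both sides by k: k^(1−α) = s / (n + δ).
k^0.72 = 0.31 / (0.024 + 0.102) = 0.31 / 0.126 = 2.4603
k* = 2.4603^(1/0.72) ≈ 3.4917
y* = (k*)^α = 3.4917^0.28 ≈ 1.4192
c* = (1 − s)·y* = (1 − 0.31) × 1.4192 ≈ 0.9792

c* ≈ 0.98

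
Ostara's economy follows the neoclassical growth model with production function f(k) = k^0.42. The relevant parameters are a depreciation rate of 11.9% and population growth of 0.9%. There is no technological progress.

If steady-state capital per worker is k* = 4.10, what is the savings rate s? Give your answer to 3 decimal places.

s ≈ 0.290

In steady state, investment equals break-even investment: s·k^α = (n + δ)·k.
So s / (n + δ) = (k*)^(1−α) = 4.10^0.58 = 2.2668.
Therefore s = 2.2668 × (n + δ) = 2.2668 × 0.128 = 0.2902.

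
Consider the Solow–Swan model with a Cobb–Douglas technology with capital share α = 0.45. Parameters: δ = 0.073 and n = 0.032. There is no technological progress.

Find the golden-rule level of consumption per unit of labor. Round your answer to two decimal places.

c_gold ≈ 1.81

At the golden rule, f'(k) = n + δ, so α·k^(α−1) = n + δ and k_gold = (α/(n + δ))^(1/(1−α)).
k_gold = (0.45/0.105)^(1/0.55) = 4.2857^1.8182 ≈ 14.0975
c_gold = f(k_gold) − (n + δ)·k_gold = 3.2894 − 0.105×14.0975 ≈ 1.8092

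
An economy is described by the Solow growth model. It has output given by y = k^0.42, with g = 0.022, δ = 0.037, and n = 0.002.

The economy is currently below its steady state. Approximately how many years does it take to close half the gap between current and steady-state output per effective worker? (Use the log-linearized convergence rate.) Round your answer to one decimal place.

Near the steady state the convergence rate is λ = (1 − α)(n + g + δ).
λ = (1 − 0.42) × 0.061 = 0.58 × 0.061 = 0.03538
Half-life = ln 2 / λ = 0.6931 / 0.03538 ≈ 19.59 years

about 19.6 years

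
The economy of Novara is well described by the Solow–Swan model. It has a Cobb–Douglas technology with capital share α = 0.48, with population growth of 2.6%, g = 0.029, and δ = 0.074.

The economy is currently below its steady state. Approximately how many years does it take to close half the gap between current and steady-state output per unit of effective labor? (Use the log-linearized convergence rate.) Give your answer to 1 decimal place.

t_½ ≈ 10.3 years

Near the steady state the convergence rate is λ = (1 − α)(n + g + δ).
λ = (1 − 0.48) × 0.129 = 0.52 × 0.129 = 0.06708
Half-life = ln 2 / λ = 0.6931 / 0.06708 ≈ 10.33 years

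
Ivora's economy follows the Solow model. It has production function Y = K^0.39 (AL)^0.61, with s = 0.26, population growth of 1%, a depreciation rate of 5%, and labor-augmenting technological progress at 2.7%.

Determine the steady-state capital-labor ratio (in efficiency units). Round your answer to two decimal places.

k* = 6.02

Steady state requires s·f(k) = (n + g + δ)·k, i.e. s·k^α = (n + g + δ)·k.
Rearranging, k^(1−α) = s / (n + g + δ).
k^0.61 = 0.26 / (0.010 + 0.027 + 0.050) = 0.26 / 0.087 = 2.9885
k* = 2.9885^(1/0.61) ≈ 6.0177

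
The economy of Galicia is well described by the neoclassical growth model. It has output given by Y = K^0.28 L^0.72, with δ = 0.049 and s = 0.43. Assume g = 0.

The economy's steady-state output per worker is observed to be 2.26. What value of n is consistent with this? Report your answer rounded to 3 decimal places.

In steady state, investment equals break-even investment: s·k^α = (n + δ)·k.
Since y* = [s/(n + δ)]^(α/(1−α)), we have s/(n + δ) = (y*)^((1−α)/α) = 2.26^2.5714 = 8.1387.
Therefore n + δ = s / 8.1387 = 0.43 / 8.1387 = 0.0528, so n = 0.0528 − 0.049 = 0.0038.

n ≈ 0.004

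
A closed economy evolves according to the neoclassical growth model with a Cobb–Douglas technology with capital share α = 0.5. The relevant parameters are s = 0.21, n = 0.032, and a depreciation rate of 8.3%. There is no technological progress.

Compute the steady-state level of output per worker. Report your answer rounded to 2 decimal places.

Steady state requires s·f(k) = (n + δ)·k, i.e. s·k^α = (n + δ)·k.
Dividing both sides by k: k^(1−α) = s / (n + δ).
k^0.5 = 0.21 / (0.032 + 0.083) = 0.21 / 0.115 = 1.8261
k* = 1.8261^(1/0.5) ≈ 3.3346
y* = (k*)^α = 3.3346^0.5 ≈ 1.8261

y* = 1.83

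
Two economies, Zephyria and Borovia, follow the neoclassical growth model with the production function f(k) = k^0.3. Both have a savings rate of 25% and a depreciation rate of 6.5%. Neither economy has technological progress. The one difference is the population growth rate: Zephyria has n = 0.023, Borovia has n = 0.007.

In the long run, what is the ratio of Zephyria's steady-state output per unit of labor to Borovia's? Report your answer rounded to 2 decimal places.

ratio ≈ 0.92

Steady-state y* = [s/(n + δ)]^(α/(1−α)), so the ratio is [ (s_Z/(n + δ)_Z) / (s_B/(n + δ)_B) ]^0.4286.
s_Z/(n + δ)_Z = 0.25/0.088 = 2.8409; s_B/(n + δ)_B = 0.25/0.072 = 3.4722.
Ratio = (2.8409/3.4722)^0.4286 = 0.8182^0.4286 ≈ 0.9176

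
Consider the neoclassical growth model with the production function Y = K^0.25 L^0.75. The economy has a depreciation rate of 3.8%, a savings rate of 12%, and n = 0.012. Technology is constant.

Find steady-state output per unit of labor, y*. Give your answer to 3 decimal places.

In steady state, investment equals break-even investment: s·k^α = (n + δ)·k.
Dividing both sides by k: k^(1−α) = s / (n + δ).
k^0.75 = 0.12 / (0.012 + 0.038) = 0.12 / 0.050 = 2.4000
k* = 2.4000^(1/0.75) ≈ 3.2133
y* = (k*)^α = 3.2133^0.25 ≈ 1.3389

y* ≈ 1.339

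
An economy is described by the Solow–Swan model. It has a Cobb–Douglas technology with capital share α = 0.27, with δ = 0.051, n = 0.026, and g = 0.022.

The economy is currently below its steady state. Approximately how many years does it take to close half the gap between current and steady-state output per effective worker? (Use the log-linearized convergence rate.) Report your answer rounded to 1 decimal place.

Near the steady state the convergence rate is λ = (1 − α)(n + g + δ).
λ = (1 − 0.27) × 0.099 = 0.73 × 0.099 = 0.07227
Half-life = ln 2 / λ = 0.6931 / 0.07227 ≈ 9.59 years

t_½ ≈ 9.6 years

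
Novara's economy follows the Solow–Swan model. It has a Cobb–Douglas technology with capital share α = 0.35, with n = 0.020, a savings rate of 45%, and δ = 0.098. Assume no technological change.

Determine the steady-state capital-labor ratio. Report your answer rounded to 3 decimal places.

In steady state, investment equals break-even investment: s·k^α = (n + δ)·k.
Dividing both sides by k: k^(1−α) = s / (n + δ).
k^0.65 = 0.45 / (0.020 + 0.098) = 0.45 / 0.118 = 3.8136
k* = 3.8136^(1/0.65) ≈ 7.8408

k* = 7.841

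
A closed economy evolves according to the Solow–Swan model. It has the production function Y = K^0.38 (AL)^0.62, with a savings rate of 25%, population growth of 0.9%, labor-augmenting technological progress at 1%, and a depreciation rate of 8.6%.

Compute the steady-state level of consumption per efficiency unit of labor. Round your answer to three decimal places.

c* = 1.276

Steady state requires s·f(k) = (n + g + δ)·k, i.e. s·k^α = (n + g + δ)·k.
Dividing both sides by k: k^(1−α) = s / (n + g + δ).
k^0.62 = 0.25 / (0.009 + 0.010 + 0.086) = 0.25 / 0.105 = 2.3810
k* = 2.3810^(1/0.62) ≈ 4.0521
y* = (k*)^α = 4.0521^0.38 ≈ 1.7018
c* = (1 − s)·y* = (1 − 0.25) × 1.7018 ≈ 1.2764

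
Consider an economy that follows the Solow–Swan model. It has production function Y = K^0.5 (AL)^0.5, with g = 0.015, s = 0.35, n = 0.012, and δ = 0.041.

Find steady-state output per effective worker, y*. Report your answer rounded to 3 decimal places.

In steady state, investment equals break-even investment: s·k^α = (n + g + δ)·k.
Rearranging, k^(1−α) = s / (n + g + δ).
k^0.5 = 0.35 / (0.012 + 0.015 + 0.041) = 0.35 / 0.068 = 5.1471
k* = 5.1471^(1/0.5) ≈ 26.4926
y* = (k*)^α = 26.4926^0.5 ≈ 5.1471

y* = 5.147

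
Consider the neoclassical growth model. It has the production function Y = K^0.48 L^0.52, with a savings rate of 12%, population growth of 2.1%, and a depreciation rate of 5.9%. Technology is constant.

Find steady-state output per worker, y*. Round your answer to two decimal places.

y* = 1.45

Steady state requires s·f(k) = (n + δ)·k, i.e. s·k^α = (n + δ)·k.
Dividing both sides by k: k^(1−α) = s / (n + δ).
k^0.52 = 0.12 / (0.021 + 0.059) = 0.12 / 0.080 = 1.5000
k* = 1.5000^(1/0.52) ≈ 2.1809
y* = (k*)^α = 2.1809^0.48 ≈ 1.4539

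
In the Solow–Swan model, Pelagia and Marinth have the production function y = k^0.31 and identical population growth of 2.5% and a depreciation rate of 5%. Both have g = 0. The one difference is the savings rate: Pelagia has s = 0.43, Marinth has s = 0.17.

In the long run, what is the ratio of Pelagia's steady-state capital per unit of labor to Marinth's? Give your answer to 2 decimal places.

Steady-state k* = [s/(n + δ)]^(1/(1−α)), so the ratio is [ (s_P/(n + δ)_P) / (s_M/(n + δ)_M) ]^1.4493.
s_P/(n + δ)_P = 0.43/0.075 = 5.7333; s_M/(n + δ)_M = 0.17/0.075 = 2.2667.
Ratio = (5.7333/2.2667)^1.4493 = 2.5294^1.4493 ≈ 3.8379

ratio ≈ 3.84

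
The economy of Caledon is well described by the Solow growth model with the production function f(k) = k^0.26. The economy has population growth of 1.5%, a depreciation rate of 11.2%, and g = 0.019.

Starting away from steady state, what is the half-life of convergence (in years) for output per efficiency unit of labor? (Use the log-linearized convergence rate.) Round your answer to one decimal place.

Near the steady state the convergence rate is λ = (1 − α)(n + g + δ).
λ = (1 − 0.26) × 0.146 = 0.74 × 0.146 = 0.10804
Half-life = ln 2 / λ = 0.6931 / 0.10804 ≈ 6.42 years

about 6.4 years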